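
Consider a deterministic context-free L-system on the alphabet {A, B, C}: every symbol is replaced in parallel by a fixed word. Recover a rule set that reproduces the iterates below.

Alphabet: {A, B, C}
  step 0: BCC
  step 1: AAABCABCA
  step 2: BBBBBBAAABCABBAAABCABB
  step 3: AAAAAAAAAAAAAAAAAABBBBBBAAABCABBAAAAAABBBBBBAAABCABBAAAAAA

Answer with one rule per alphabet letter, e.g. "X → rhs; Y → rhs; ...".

  step 2 ⇒ step 3: BBBBBBAAABCABBAAABCABB ⇒ AAA·AAA·AAA·AAA·AAA·AAA·BB·BB·BB·AAA·BCA·BB·AAA·AAA·BB·BB·BB·AAA·BCA·BB·AAA·AAA
    A ↦ BB
    B ↦ AAA
    C ↦ BCA

A->BB, B->AAA, C->BCA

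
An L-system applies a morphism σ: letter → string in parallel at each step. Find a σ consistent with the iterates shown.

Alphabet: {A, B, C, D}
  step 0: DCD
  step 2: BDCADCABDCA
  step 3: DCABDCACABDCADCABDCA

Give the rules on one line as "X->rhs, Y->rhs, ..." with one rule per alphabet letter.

A->CA, B->D, C->BD, D->CA

  step 2 ⇒ step 3: BDCADCABDCA ⇒ D·CA·BD·CA·CA·BD·CA·D·CA·BD·CA
    A ↦ CA
    B ↦ D
    C ↦ BD
    D ↦ CA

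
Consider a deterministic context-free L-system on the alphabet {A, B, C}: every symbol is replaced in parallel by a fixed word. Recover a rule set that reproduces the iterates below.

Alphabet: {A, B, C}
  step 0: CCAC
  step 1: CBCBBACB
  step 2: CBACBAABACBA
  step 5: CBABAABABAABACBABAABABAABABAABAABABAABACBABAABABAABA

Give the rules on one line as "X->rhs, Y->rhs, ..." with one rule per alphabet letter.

  step 1 ⇒ step 2: CBCBBACB ⇒ CB·A·CB·A·A·BA·CB·A
    A ↦ BA
    B ↦ A
    C ↦ CB

A->BA, B->A, C->CB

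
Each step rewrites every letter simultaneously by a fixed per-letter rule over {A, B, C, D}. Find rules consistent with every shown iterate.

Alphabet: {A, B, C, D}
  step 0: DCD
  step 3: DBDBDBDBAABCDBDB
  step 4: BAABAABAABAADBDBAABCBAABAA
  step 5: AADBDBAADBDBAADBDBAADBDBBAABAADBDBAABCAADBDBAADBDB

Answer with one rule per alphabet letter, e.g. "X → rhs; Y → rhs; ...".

A->DB, B->AA, C->BC, D->B

  step 4 ⇒ step 5: BAABAABAABAADBDBAABCBAABAA ⇒ AA·DB·DB·AA·DB·DB·AA·DB·DB·AA·DB·DB·B·AA·B·AA·DB·DB·AA·BC·AA·DB·DB·AA·DB·DB
    A ↦ DB
    B ↦ AA
    C ↦ BC
    D ↦ B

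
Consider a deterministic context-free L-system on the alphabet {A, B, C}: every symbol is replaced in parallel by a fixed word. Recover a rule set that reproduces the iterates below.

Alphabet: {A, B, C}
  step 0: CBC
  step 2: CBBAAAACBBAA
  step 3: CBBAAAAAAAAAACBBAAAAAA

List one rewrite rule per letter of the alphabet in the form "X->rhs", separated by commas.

A->AA, B->A, C->CBB

  step 2 ⇒ step 3: CBBAAAACBBAA ⇒ CBB·A·A·AA·AA·AA·AA·CBB·A·A·AA·AA
    A ↦ AA
    B ↦ A
    C ↦ CBB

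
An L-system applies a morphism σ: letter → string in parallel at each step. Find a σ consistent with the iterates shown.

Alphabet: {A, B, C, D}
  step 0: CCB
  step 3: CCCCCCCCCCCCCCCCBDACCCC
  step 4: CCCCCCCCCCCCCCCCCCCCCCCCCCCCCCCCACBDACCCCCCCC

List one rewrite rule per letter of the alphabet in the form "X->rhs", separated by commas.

  step 3 ⇒ step 4: CCCCCCCCCCCCCCCCBDACCCC ⇒ CC·CC·CC·CC·CC·CC·CC·CC·CC·CC·CC·CC·CC·CC·CC·CC·AC·B·DA·CC·CC·CC·CC
    A ↦ DA
    B ↦ AC
    C ↦ CC
    D ↦ B

A->DA, B->AC, C->CC, D->B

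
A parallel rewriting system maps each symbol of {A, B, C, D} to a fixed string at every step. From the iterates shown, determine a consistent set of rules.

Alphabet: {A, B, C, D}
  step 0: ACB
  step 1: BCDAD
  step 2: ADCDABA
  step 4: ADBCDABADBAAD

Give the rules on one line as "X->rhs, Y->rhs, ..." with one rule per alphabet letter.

  step 1 ⇒ step 2: BCDAD ⇒ AD·CD·A·B·A
    A ↦ B
    B ↦ AD
    C ↦ CD
    D ↦ A

A->B, B->AD, C->CD, D->A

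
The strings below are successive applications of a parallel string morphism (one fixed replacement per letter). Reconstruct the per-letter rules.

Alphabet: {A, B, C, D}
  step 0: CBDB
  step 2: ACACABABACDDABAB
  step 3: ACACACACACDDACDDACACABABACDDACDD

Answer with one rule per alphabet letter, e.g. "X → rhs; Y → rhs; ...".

  step 2 ⇒ step 3: ACACABABACDDABAB ⇒ AC·AC·AC·AC·AC·DD·AC·DD·AC·AC·AB·AB·AC·DD·AC·DD
    A ↦ AC
    B ↦ DD
    C ↦ AC
    D ↦ AB

A->AC, B->DD, C->AC, D->AB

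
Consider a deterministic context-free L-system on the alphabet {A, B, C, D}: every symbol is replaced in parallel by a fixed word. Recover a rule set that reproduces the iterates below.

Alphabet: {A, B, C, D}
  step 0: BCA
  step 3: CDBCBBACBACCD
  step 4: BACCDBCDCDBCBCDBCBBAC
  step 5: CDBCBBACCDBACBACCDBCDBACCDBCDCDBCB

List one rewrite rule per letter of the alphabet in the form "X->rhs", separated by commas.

  step 4 ⇒ step 5: BACCDBCDCDBCBCDBCBBAC ⇒ CD·BC·B·B·AC·CD·B·AC·B·AC·CD·B·CD·B·AC·CD·B·CD·CD·BC·B
    A ↦ BC
    B ↦ CD
    C ↦ B
    D ↦ AC

A->BC, B->CD, C->B, D->AC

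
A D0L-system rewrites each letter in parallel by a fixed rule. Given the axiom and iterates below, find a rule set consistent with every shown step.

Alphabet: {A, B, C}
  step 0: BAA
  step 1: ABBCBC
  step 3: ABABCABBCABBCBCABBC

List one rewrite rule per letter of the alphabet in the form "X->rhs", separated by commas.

  step 0 ⇒ step 1: BAA ⇒ AB·BC·BC
    A ↦ BC
    B ↦ AB
    C ↦ A  (constrained at step 1)

A->BC, B->AB, C->A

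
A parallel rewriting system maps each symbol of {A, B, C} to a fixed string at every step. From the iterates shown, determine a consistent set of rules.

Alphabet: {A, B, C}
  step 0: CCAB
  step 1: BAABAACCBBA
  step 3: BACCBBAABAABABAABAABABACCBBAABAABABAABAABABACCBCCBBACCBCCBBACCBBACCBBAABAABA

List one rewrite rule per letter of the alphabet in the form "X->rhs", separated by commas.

  step 0 ⇒ step 1: CCAB ⇒ BAA·BAA·CCB·BA
    A ↦ CCB
    B ↦ BA
    C ↦ BAA

A->CCB, B->BA, C->BAA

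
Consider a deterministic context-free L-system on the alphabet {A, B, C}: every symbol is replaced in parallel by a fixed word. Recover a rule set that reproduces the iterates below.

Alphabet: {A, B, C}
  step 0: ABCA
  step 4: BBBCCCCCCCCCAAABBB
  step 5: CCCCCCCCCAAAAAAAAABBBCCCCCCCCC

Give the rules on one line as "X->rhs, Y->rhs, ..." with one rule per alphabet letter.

A->B, B->CCC, C->A

  step 4 ⇒ step 5: BBBCCCCCCCCCAAABBB ⇒ CCC·CCC·CCC·A·A·A·A·A·A·A·A·A·B·B·B·CCC·CCC·CCC
    A ↦ B
    B ↦ CCC
    C ↦ A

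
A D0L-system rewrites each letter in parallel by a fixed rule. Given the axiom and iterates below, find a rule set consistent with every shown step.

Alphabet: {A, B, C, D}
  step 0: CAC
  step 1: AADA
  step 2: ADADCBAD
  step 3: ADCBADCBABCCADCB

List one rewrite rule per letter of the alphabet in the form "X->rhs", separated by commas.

  step 2 ⇒ step 3: ADADCBAD ⇒ AD·CB·AD·CB·A·BCC·AD·CB
    A ↦ AD
    B ↦ BCC
    C ↦ A
    D ↦ CB

A->AD, B->BCC, C->A, D->CB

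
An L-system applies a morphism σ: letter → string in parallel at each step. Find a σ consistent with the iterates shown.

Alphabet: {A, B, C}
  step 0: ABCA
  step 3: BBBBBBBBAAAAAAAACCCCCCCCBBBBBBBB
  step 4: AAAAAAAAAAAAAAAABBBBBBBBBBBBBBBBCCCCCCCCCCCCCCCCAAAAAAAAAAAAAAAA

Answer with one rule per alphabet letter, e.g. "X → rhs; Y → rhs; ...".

A->BB, B->AA, C->CC

  step 3 ⇒ step 4: BBBBBBBBAAAAAAAACCCCCCCCBBBBBBBB ⇒ AA·AA·AA·AA·AA·AA·AA·AA·BB·BB·BB·BB·BB·BB·BB·BB·CC·CC·CC·CC·CC·CC·CC·CC·AA·AA·AA·AA·AA·AA·AA·AA
    A ↦ BB
    B ↦ AA
    C ↦ CC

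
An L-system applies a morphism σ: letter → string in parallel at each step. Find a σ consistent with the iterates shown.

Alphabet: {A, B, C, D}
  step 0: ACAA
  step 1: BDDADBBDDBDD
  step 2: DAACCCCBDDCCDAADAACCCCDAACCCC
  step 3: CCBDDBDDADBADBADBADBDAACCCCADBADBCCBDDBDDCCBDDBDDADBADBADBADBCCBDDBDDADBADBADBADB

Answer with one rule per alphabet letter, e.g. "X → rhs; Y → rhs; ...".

A->BDD, B->DAA, C->ADB, D->CC

  step 2 ⇒ step 3: DAACCCCBDDCCDAADAACCCCDAACCCC ⇒ CC·BDD·BDD·ADB·ADB·ADB·ADB·DAA·CC·CC·ADB·ADB·CC·BDD·BDD·CC·BDD·BDD·ADB·ADB·ADB·ADB·CC·BDD·BDD·ADB·ADB·ADB·ADB
    A ↦ BDD
    B ↦ DAA
    C ↦ ADB
    D ↦ CC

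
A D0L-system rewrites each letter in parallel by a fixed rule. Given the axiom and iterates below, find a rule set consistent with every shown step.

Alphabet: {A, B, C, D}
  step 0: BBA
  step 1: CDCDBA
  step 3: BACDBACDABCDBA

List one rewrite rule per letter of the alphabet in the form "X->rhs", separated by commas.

A->BA, B->CD, C->A, D->B

  step 0 ⇒ step 1: BBA ⇒ CD·CD·BA
    A ↦ BA
    B ↦ CD
    C ↦ A  (constrained at step 1)
    D ↦ B  (constrained at step 1)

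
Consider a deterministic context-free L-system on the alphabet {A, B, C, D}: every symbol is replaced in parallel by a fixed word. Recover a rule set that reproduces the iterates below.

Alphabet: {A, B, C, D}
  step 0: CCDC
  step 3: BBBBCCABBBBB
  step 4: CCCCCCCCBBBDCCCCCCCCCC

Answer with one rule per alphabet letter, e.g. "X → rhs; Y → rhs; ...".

  step 3 ⇒ step 4: BBBBCCABBBBB ⇒ CC·CC·CC·CC·B·B·BD·CC·CC·CC·CC·CC
    A ↦ BD
    B ↦ CC
    C ↦ B
    D ↦ AB  (constrained at step 0)

A->BD, B->CC, C->B, D->AB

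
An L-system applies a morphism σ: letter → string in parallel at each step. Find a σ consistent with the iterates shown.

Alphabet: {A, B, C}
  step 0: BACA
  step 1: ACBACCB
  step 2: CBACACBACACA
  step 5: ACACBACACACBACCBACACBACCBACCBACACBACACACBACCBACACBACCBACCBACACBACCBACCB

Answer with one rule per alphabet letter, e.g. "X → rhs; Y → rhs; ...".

  step 1 ⇒ step 2: ACBACCB ⇒ CB·AC·A·CB·AC·AC·A
    A ↦ CB
    B ↦ A
    C ↦ AC

A->CB, B->A, C->AC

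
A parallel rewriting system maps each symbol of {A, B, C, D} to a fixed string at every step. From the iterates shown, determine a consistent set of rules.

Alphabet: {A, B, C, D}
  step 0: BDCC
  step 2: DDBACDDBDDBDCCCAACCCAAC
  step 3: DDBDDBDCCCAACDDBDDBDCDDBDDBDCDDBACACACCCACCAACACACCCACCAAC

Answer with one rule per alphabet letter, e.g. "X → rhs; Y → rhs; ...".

A->CCA, B->DC, C->AC, D->DDB

  step 2 ⇒ step 3: DDBACDDBDDBDCCCAACCCAAC ⇒ DDB·DDB·DC·CCA·AC·DDB·DDB·DC·DDB·DDB·DC·DDB·AC·AC·AC·CCA·CCA·AC·AC·AC·CCA·CCA·AC
    A ↦ CCA
    B ↦ DC
    C ↦ AC
    D ↦ DDB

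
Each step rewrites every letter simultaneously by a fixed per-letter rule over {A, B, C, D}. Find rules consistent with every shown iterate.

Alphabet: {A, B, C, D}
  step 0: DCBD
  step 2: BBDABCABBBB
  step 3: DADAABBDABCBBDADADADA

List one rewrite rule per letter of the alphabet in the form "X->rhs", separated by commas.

  step 2 ⇒ step 3: BBDABCABBBB ⇒ DA·DA·A·BB·DA·BC·BB·DA·DA·DA·DA
    A ↦ BB
    B ↦ DA
    C ↦ BC
    D ↦ A

A->BB, B->DA, C->BC, D->A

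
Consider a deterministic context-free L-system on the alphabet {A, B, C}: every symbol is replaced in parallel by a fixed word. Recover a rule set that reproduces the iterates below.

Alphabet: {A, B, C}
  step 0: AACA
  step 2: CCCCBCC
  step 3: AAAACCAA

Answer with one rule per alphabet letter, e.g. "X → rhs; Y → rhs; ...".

  step 2 ⇒ step 3: CCCCBCC ⇒ A·A·A·A·CC·A·A
    B ↦ CC
    C ↦ A
    A ↦ B  (constrained at step 0)

A->B, B->CC, C->A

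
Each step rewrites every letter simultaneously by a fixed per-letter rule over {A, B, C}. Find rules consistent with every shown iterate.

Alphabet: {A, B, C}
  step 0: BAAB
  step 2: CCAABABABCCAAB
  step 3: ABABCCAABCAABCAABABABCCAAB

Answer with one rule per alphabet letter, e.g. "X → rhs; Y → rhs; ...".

  step 2 ⇒ step 3: CCAABABABCCAAB ⇒ AB·AB·C·C·AAB·C·AAB·C·AAB·AB·AB·C·C·AAB
    A ↦ C
    B ↦ AAB
    C ↦ AB

A->C, B->AAB, C->AB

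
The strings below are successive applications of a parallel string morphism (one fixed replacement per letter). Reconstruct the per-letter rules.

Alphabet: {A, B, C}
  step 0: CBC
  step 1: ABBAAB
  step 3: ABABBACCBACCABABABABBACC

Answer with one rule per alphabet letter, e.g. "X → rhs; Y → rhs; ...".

  step 0 ⇒ step 1: CBC ⇒ AB·BA·AB
    B ↦ BA
    C ↦ AB
    A ↦ CC  (constrained at step 1)

A->CC, B->BA, C->AB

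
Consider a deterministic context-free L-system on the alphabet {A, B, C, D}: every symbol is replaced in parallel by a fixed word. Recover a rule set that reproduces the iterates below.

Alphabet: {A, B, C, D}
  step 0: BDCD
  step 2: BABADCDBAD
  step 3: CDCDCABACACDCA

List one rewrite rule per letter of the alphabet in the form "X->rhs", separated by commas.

  step 2 ⇒ step 3: BABADCDBAD ⇒ C·D·C·D·CA·BA·CA·C·D·CA
    A ↦ D
    B ↦ C
    C ↦ BA
    D ↦ CA

A->D, B->C, C->BA, D->CA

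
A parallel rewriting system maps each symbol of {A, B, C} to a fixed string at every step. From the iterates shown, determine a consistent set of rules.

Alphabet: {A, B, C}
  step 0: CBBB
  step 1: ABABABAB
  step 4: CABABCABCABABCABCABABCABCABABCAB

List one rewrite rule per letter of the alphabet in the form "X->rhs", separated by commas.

  step 0 ⇒ step 1: CBBB ⇒ AB·AB·AB·AB
    B ↦ AB
    C ↦ AB
    A ↦ C  (constrained at step 1)

A->C, B->AB, C->AB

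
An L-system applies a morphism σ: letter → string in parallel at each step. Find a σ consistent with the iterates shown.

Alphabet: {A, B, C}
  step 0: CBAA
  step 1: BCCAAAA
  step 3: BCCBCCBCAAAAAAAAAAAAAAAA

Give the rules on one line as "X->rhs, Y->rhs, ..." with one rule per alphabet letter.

A->AA, B->C, C->BC

  step 0 ⇒ step 1: CBAA ⇒ BC·C·AA·AA
    A ↦ AA
    B ↦ C
    C ↦ BC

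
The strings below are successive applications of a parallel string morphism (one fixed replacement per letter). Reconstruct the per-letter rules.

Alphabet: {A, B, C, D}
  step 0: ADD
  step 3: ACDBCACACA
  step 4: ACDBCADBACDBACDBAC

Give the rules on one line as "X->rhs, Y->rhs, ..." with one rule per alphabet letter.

  step 3 ⇒ step 4: ACDBCACACA ⇒ AC·DB·C·A·DB·AC·DB·AC·DB·AC
    A ↦ AC
    B ↦ A
    C ↦ DB
    D ↦ C

A->AC, B->A, C->DB, D->C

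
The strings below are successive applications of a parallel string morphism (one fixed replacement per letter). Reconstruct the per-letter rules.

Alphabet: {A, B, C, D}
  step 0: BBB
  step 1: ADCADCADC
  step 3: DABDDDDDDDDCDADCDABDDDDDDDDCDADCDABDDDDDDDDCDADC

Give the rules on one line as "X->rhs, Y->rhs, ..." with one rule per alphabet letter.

  step 0 ⇒ step 1: BBB ⇒ ADC·ADC·ADC
    B ↦ ADC
    A ↦ CD  (constrained at step 1)
    C ↦ DAB  (constrained at step 1)
    D ↦ DD  (constrained at step 1)

A->CD, B->ADC, C->DAB, D->DD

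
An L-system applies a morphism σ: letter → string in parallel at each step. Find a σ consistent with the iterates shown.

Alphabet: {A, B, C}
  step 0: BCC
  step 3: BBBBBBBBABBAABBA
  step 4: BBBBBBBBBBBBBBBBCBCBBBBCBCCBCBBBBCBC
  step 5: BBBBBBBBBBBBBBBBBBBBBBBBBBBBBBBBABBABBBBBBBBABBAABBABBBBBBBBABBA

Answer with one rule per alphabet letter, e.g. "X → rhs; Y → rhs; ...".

A->CBC, B->BB, C->A

  step 4 ⇒ step 5: BBBBBBBBBBBBBBBBCBCBBBBCBCCBCBBBBCBC ⇒ BB·BB·BB·BB·BB·BB·BB·BB·BB·BB·BB·BB·BB·BB·BB·BB·A·BB·A·BB·BB·BB·BB·A·BB·A·A·BB·A·BB·BB·BB·BB·A·BB·A
    B ↦ BB
    C ↦ A
  step 3 ⇒ step 4: BBBBBBBBABBAABBA ⇒ BB·BB·BB·BB·BB·BB·BB·BB·CBC·BB·BB·CBC·CBC·BB·BB·CBC
    A ↦ CBC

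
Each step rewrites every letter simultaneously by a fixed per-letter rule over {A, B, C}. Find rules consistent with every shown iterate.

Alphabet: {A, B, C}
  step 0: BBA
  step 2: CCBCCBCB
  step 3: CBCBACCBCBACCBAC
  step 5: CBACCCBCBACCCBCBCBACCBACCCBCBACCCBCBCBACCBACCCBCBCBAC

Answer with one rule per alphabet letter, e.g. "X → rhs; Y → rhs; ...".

  step 2 ⇒ step 3: CCBCCBCB ⇒ CB·CB·AC·CB·CB·AC·CB·AC
    B ↦ AC
    C ↦ CB
    A ↦ C  (constrained at step 0)

A->C, B->AC, C->CB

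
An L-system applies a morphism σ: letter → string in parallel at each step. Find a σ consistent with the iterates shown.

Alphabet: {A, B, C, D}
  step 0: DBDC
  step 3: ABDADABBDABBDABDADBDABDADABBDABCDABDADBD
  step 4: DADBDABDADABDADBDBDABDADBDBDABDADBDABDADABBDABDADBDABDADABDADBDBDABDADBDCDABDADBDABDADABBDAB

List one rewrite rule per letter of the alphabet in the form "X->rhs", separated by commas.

  step 3 ⇒ step 4: ABDADABBDABBDABDADBDABDADABBDABCDABDADBD ⇒ DAD·BD·AB·DAD·AB·DAD·BD·BD·AB·DAD·BD·BD·AB·DAD·BD·AB·DAD·AB·BD·AB·DAD·BD·AB·DAD·AB·DAD·BD·BD·AB·DAD·BD·CD·AB·DAD·BD·AB·DAD·AB·BD·AB
    A ↦ DAD
    B ↦ BD
    C ↦ CD
    D ↦ AB

A->DAD, B->BD, C->CD, D->AB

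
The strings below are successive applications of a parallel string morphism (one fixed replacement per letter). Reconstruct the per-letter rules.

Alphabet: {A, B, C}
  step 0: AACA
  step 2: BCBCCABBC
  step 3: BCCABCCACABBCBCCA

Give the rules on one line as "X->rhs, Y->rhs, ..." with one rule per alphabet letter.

A->B, B->BC, C->CA

  step 2 ⇒ step 3: BCBCCABBC ⇒ BC·CA·BC·CA·CA·B·BC·BC·CA
    A ↦ B
    B ↦ BC
    C ↦ CA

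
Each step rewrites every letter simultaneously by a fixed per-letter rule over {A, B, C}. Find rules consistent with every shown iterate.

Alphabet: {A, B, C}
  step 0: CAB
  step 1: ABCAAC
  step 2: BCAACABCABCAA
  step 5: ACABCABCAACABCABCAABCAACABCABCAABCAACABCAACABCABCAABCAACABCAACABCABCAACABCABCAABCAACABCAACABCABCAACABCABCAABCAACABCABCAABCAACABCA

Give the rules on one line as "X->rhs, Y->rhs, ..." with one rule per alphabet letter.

A->BCA, B->AC, C->A

  step 1 ⇒ step 2: ABCAAC ⇒ BCA·AC·A·BCA·BCA·A
    A ↦ BCA
    B ↦ AC
    C ↦ A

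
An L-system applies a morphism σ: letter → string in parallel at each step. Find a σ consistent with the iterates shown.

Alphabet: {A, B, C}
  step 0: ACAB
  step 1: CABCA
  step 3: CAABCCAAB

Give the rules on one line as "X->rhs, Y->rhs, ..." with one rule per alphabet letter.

A->C, B->A, C->AB

  step 0 ⇒ step 1: ACAB ⇒ C·AB·C·A
    A ↦ C
    B ↦ A
    C ↦ AB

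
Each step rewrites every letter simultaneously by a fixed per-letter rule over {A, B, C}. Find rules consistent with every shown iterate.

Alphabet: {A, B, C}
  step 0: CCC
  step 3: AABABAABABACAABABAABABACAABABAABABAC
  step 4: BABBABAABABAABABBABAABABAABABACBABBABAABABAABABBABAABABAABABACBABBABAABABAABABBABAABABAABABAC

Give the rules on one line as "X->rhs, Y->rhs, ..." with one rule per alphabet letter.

A->BAB, B->AA, C->AC

  step 3 ⇒ step 4: AABABAABABACAABABAABABACAABABAABABAC ⇒ BAB·BAB·AA·BAB·AA·BAB·BAB·AA·BAB·AA·BAB·AC·BAB·BAB·AA·BAB·AA·BAB·BAB·AA·BAB·AA·BAB·AC·BAB·BAB·AA·BAB·AA·BAB·BAB·AA·BAB·AA·BAB·AC
    A ↦ BAB
    B ↦ AA
    C ↦ AC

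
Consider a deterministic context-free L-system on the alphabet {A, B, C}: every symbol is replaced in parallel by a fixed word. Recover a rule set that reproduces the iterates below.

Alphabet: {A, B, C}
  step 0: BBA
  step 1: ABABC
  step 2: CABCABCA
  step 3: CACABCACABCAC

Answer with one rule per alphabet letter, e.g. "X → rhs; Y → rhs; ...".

A->C, B->AB, C->CA

  step 2 ⇒ step 3: CABCABCA ⇒ CA·C·AB·CA·C·AB·CA·C
    A ↦ C
    B ↦ AB
    C ↦ CA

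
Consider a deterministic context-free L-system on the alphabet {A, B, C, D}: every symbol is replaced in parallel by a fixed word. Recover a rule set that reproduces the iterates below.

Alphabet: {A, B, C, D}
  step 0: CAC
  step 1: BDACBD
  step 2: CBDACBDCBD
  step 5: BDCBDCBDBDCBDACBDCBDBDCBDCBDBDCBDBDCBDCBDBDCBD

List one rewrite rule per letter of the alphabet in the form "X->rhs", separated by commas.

A->AC, B->C, C->BD, D->BD

  step 1 ⇒ step 2: BDACBD ⇒ C·BD·AC·BD·C·BD
    A ↦ AC
    B ↦ C
    C ↦ BD
    D ↦ BD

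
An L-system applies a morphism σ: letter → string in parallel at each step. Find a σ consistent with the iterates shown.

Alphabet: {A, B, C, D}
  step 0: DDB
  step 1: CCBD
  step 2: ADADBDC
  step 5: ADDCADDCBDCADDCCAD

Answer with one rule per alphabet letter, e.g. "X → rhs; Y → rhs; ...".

  step 1 ⇒ step 2: CCBD ⇒ AD·AD·BD·C
    B ↦ BD
    C ↦ AD
    D ↦ C
    A ↦ D  (constrained at step 2)

A->D, B->BD, C->AD, D->C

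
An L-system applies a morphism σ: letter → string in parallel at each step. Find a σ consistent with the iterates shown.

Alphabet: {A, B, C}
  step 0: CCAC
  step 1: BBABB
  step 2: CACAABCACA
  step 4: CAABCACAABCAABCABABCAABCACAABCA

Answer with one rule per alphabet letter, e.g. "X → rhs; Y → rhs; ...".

  step 1 ⇒ step 2: BBABB ⇒ CA·CA·AB·CA·CA
    A ↦ AB
    B ↦ CA
  step 0 ⇒ step 1: CCAC ⇒ B·B·AB·B
    C ↦ B

A->AB, B->CA, C->B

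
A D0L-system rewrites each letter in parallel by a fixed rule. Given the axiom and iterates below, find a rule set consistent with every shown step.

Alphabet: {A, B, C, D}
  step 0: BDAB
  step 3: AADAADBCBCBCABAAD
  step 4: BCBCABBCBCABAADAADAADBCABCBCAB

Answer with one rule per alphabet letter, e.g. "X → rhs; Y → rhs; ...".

  step 3 ⇒ step 4: AADAADBCBCBCABAAD ⇒ BC·BC·AB·BC·BC·AB·A·AD·A·AD·A·AD·BC·A·BC·BC·AB
    A ↦ BC
    B ↦ A
    C ↦ AD
    D ↦ AB

A->BC, B->A, C->AD, D->AB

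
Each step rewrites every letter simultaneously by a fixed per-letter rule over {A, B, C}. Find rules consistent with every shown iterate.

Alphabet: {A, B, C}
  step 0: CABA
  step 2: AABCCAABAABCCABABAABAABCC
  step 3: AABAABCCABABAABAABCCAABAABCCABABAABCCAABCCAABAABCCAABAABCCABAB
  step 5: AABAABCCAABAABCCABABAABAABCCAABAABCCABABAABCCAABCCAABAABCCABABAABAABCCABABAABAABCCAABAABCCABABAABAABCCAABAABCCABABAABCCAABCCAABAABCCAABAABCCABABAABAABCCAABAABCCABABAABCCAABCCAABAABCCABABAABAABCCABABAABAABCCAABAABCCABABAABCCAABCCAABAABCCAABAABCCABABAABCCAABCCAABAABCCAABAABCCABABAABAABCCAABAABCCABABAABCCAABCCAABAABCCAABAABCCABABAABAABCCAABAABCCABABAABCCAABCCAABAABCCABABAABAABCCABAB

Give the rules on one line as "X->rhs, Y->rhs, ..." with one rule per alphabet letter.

  step 2 ⇒ step 3: AABCCAABAABCCABABAABAABCC ⇒ AAB·AAB·CC·AB·AB·AAB·AAB·CC·AAB·AAB·CC·AB·AB·AAB·CC·AAB·CC·AAB·AAB·CC·AAB·AAB·CC·AB·AB
    A ↦ AAB
    B ↦ CC
    C ↦ AB

A->AAB, B->CC, C->AB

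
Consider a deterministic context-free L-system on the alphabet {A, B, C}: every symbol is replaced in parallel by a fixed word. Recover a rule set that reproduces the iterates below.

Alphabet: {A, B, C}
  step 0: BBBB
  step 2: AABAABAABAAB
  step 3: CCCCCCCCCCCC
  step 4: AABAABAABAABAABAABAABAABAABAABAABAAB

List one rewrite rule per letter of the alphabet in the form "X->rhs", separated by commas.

  step 3 ⇒ step 4: CCCCCCCCCCCC ⇒ AAB·AAB·AAB·AAB·AAB·AAB·AAB·AAB·AAB·AAB·AAB·AAB
    C ↦ AAB
  step 2 ⇒ step 3: AABAABAABAAB ⇒ C·C·C·C·C·C·C·C·C·C·C·C
    A ↦ C
  step 2 ⇒ step 3: AABAABAABAAB ⇒ C·C·C·C·C·C·C·C·C·C·C·C
    B ↦ C

A->C, B->C, C->AAB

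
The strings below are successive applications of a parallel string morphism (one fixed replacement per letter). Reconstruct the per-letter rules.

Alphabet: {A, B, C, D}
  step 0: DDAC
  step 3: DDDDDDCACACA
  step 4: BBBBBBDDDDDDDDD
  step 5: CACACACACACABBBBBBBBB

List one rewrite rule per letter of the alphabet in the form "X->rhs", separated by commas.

  step 4 ⇒ step 5: BBBBBBDDDDDDDDD ⇒ CA·CA·CA·CA·CA·CA·B·B·B·B·B·B·B·B·B
    B ↦ CA
    D ↦ B
  step 3 ⇒ step 4: DDDDDDCACACA ⇒ B·B·B·B·B·B·DD·D·DD·D·DD·D
    A ↦ D
  step 3 ⇒ step 4: DDDDDDCACACA ⇒ B·B·B·B·B·B·DD·D·DD·D·DD·D
    C ↦ DD

A->D, B->CA, C->DD, D->B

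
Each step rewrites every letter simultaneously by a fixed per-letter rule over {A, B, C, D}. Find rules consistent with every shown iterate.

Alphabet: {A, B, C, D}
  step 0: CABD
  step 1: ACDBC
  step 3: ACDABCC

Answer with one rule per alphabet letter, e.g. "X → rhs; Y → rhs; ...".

A->C, B->D, C->A, D->BC

  step 0 ⇒ step 1: CABD ⇒ A·C·D·BC
    A ↦ C
    B ↦ D
    C ↦ A
    D ↦ BC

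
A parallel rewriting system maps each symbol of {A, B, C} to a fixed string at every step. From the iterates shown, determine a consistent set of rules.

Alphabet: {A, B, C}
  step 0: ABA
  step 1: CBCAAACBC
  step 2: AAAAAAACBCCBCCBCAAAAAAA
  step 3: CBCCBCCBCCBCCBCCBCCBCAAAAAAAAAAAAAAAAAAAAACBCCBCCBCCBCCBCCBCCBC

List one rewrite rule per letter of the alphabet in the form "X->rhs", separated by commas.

A->CBC, B->AAA, C->AA

  step 2 ⇒ step 3: AAAAAAACBCCBCCBCAAAAAAA ⇒ CBC·CBC·CBC·CBC·CBC·CBC·CBC·AA·AAA·AA·AA·AAA·AA·AA·AAA·AA·CBC·CBC·CBC·CBC·CBC·CBC·CBC
    A ↦ CBC
    B ↦ AAA
    C ↦ AA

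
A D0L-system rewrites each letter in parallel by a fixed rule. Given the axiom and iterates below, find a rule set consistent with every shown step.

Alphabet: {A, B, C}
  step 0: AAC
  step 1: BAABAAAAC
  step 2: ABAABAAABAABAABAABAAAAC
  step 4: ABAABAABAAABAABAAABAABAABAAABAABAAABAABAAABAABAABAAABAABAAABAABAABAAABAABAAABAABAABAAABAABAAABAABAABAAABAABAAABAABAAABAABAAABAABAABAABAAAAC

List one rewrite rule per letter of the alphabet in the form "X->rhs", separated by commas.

  step 1 ⇒ step 2: BAABAAAAC ⇒ A·BAA·BAA·A·BAA·BAA·BAA·BAA·AAC
    A ↦ BAA
    B ↦ A
    C ↦ AAC

A->BAA, B->A, C->AAC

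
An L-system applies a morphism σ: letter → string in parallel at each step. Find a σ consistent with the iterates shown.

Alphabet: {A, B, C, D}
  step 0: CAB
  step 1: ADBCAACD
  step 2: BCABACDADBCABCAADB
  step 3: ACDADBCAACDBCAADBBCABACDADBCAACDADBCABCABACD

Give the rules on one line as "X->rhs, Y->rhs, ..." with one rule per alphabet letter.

  step 2 ⇒ step 3: BCABACDADBCABCAADB ⇒ ACD·AD·BCA·ACD·BCA·AD·B·BCA·B·ACD·AD·BCA·ACD·AD·BCA·BCA·B·ACD
    A ↦ BCA
    B ↦ ACD
    C ↦ AD
    D ↦ B

A->BCA, B->ACD, C->AD, D->B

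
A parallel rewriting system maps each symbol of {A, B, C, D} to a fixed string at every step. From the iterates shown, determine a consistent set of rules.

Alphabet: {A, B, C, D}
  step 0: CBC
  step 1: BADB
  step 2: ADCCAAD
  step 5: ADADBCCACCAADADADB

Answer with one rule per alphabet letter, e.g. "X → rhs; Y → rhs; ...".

  step 1 ⇒ step 2: BADB ⇒ AD·C·CA·AD
    A ↦ C
    B ↦ AD
    D ↦ CA
  step 0 ⇒ step 1: CBC ⇒ B·AD·B
    C ↦ B

A->C, B->AD, C->B, D->CA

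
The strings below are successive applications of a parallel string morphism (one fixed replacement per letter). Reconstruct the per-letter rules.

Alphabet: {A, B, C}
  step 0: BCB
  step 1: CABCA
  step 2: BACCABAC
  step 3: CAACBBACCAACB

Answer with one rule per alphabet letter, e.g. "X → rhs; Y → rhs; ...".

  step 2 ⇒ step 3: BACCABAC ⇒ CA·AC·B·B·AC·CA·AC·B
    A ↦ AC
    B ↦ CA
    C ↦ B

A->AC, B->CA, C->B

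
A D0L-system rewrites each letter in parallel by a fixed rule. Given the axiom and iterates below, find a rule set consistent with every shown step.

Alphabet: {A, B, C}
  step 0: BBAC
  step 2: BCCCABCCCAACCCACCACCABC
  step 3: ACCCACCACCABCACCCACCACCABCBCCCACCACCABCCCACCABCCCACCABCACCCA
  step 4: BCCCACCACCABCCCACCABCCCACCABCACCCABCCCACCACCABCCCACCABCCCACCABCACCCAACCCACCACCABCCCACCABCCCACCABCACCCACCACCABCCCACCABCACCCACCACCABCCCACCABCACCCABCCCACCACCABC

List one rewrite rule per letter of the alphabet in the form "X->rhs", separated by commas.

  step 3 ⇒ step 4: ACCCACCACCABCACCCACCACCABCBCCCACCACCABCCCACCABCCCACCABCACCCA ⇒ BC·CCA·CCA·CCA·BC·CCA·CCA·BC·CCA·CCA·BC·AC·CCA·BC·CCA·CCA·CCA·BC·CCA·CCA·BC·CCA·CCA·BC·AC·CCA·AC·CCA·CCA·CCA·BC·CCA·CCA·BC·CCA·CCA·BC·AC·CCA·CCA·CCA·BC·CCA·CCA·BC·AC·CCA·CCA·CCA·BC·CCA·CCA·BC·AC·CCA·BC·CCA·CCA·CCA·BC
    A ↦ BC
    B ↦ AC
    C ↦ CCA

A->BC, B->AC, C->CCA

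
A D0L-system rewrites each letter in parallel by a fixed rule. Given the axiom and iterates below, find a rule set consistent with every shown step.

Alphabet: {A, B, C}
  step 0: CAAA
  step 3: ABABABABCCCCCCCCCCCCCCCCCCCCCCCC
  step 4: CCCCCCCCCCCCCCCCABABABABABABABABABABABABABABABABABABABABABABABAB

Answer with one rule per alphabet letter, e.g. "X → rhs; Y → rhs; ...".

A->CC, B->CC, C->AB

  step 3 ⇒ step 4: ABABABABCCCCCCCCCCCCCCCCCCCCCCCC ⇒ CC·CC·CC·CC·CC·CC·CC·CC·AB·AB·AB·AB·AB·AB·AB·AB·AB·AB·AB·AB·AB·AB·AB·AB·AB·AB·AB·AB·AB·AB·AB·AB
    A ↦ CC
    B ↦ CC
    C ↦ AB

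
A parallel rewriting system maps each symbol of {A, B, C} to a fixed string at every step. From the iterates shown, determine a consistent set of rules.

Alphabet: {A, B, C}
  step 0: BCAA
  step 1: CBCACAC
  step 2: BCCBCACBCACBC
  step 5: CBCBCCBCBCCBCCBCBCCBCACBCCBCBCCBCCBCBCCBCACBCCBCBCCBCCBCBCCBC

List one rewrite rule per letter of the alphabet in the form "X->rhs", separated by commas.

  step 1 ⇒ step 2: CBCACAC ⇒ BC·C·BC·AC·BC·AC·BC
    A ↦ AC
    B ↦ C
    C ↦ BC

A->AC, B->C, C->BC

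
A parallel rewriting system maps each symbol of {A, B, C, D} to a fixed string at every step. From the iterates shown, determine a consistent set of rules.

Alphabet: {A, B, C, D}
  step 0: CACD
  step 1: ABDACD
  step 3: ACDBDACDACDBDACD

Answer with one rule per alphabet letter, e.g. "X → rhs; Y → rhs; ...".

  step 0 ⇒ step 1: CACD ⇒ A·BD·A·CD
    A ↦ BD
    C ↦ A
    D ↦ CD
    B ↦ A  (constrained at step 1)

A->BD, B->A, C->A, D->CD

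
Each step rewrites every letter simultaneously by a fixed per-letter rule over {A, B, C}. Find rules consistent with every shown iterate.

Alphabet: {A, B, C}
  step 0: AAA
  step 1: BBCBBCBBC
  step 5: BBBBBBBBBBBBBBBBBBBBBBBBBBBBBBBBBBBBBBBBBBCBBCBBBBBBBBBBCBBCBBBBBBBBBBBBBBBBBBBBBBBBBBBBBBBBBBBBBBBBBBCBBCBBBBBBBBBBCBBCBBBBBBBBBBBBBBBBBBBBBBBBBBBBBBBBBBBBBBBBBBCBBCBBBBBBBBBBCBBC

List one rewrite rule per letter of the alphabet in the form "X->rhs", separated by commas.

  step 0 ⇒ step 1: AAA ⇒ BBC·BBC·BBC
    A ↦ BBC
    B ↦ BB  (constrained at step 1)
    C ↦ AA  (constrained at step 1)

A->BBC, B->BB, C->AA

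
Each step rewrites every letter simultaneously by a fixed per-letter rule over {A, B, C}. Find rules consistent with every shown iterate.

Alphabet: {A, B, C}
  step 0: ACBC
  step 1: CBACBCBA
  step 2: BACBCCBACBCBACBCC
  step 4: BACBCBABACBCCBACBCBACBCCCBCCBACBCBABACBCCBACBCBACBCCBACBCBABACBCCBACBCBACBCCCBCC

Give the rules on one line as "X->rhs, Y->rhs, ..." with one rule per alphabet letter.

A->C, B->CBC, C->BA

  step 1 ⇒ step 2: CBACBCBA ⇒ BA·CBC·C·BA·CBC·BA·CBC·C
    A ↦ C
    B ↦ CBC
    C ↦ BA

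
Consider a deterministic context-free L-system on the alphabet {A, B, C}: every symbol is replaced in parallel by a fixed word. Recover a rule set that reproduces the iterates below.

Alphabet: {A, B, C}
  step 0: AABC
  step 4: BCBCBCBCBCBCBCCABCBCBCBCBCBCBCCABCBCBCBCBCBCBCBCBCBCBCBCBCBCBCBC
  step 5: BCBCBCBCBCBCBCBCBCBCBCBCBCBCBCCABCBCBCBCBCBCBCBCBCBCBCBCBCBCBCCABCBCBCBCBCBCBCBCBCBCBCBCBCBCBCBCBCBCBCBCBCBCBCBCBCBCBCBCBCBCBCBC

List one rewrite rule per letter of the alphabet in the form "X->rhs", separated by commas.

  step 4 ⇒ step 5: BCBCBCBCBCBCBCCABCBCBCBCBCBCBCCABCBCBCBCBCBCBCBCBCBCBCBCBCBCBCBC ⇒ BC·BC·BC·BC·BC·BC·BC·BC·BC·BC·BC·BC·BC·BC·BC·CA·BC·BC·BC·BC·BC·BC·BC·BC·BC·BC·BC·BC·BC·BC·BC·CA·BC·BC·BC·BC·BC·BC·BC·BC·BC·BC·BC·BC·BC·BC·BC·BC·BC·BC·BC·BC·BC·BC·BC·BC·BC·BC·BC·BC·BC·BC·BC·BC
    A ↦ CA
    B ↦ BC
    C ↦ BC

A->CA, B->BC, C->BC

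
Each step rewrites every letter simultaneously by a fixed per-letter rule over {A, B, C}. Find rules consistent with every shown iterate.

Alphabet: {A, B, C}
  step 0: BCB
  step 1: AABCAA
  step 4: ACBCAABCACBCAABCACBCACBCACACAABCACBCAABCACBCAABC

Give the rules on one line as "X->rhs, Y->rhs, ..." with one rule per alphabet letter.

A->AC, B->AA, C->BC

  step 0 ⇒ step 1: BCB ⇒ AA·BC·AA
    B ↦ AA
    C ↦ BC
    A ↦ AC  (constrained at step 1)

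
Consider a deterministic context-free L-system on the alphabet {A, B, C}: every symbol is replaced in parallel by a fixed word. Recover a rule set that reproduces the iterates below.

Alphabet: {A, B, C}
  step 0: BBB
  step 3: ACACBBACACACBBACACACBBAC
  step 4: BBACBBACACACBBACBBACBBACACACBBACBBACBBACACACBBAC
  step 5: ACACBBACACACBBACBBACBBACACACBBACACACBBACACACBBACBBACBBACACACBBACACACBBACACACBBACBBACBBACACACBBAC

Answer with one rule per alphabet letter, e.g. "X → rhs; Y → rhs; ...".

  step 4 ⇒ step 5: BBACBBACACACBBACBBACBBACACACBBACBBACBBACACACBBAC ⇒ AC·AC·BB·AC·AC·AC·BB·AC·BB·AC·BB·AC·AC·AC·BB·AC·AC·AC·BB·AC·AC·AC·BB·AC·BB·AC·BB·AC·AC·AC·BB·AC·AC·AC·BB·AC·AC·AC·BB·AC·BB·AC·BB·AC·AC·AC·BB·AC
    A ↦ BB
    B ↦ AC
    C ↦ AC

A->BB, B->AC, C->AC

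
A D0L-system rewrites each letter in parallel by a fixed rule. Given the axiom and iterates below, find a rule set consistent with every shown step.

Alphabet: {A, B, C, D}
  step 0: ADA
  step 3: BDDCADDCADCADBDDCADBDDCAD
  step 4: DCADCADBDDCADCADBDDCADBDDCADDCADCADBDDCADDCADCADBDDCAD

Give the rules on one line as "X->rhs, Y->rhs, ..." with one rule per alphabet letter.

A->D, B->D, C->BD, D->CAD

  step 3 ⇒ step 4: BDDCADDCADCADBDDCADBDDCAD ⇒ D·CAD·CAD·BD·D·CAD·CAD·BD·D·CAD·BD·D·CAD·D·CAD·CAD·BD·D·CAD·D·CAD·CAD·BD·D·CAD
    A ↦ D
    B ↦ D
    C ↦ BD
    D ↦ CAD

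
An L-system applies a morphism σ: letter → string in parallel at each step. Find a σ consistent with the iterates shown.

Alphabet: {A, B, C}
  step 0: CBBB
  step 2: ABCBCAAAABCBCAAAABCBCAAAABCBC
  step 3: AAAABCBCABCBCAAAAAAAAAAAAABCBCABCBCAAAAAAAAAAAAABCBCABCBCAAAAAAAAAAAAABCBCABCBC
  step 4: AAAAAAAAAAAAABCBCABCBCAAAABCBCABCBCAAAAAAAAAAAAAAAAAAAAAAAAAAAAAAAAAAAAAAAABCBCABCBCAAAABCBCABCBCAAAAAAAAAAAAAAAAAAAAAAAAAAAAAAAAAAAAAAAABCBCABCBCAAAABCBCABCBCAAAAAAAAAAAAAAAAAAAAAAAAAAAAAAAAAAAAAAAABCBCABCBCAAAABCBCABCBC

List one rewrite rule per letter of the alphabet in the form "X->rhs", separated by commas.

A->AAA, B->ABC, C->BC

  step 3 ⇒ step 4: AAAABCBCABCBCAAAAAAAAAAAAABCBCABCBCAAAAAAAAAAAAABCBCABCBCAAAAAAAAAAAAABCBCABCBC ⇒ AAA·AAA·AAA·AAA·ABC·BC·ABC·BC·AAA·ABC·BC·ABC·BC·AAA·AAA·AAA·AAA·AAA·AAA·AAA·AAA·AAA·AAA·AAA·AAA·AAA·ABC·BC·ABC·BC·AAA·ABC·BC·ABC·BC·AAA·AAA·AAA·AAA·AAA·AAA·AAA·AAA·AAA·AAA·AAA·AAA·AAA·ABC·BC·ABC·BC·AAA·ABC·BC·ABC·BC·AAA·AAA·AAA·AAA·AAA·AAA·AAA·AAA·AAA·AAA·AAA·AAA·AAA·ABC·BC·ABC·BC·AAA·ABC·BC·ABC·BC
    A ↦ AAA
    B ↦ ABC
    C ↦ BC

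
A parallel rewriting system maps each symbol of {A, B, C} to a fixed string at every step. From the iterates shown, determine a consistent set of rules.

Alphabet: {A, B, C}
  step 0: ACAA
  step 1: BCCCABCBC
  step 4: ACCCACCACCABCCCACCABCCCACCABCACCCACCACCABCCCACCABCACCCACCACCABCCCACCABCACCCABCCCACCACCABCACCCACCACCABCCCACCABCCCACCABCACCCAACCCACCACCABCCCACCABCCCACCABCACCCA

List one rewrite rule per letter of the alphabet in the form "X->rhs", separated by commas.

  step 0 ⇒ step 1: ACAA ⇒ BC·CCA·BC·BC
    A ↦ BC
    C ↦ CCA
    B ↦ AC  (constrained at step 1)

A->BC, B->AC, C->CCA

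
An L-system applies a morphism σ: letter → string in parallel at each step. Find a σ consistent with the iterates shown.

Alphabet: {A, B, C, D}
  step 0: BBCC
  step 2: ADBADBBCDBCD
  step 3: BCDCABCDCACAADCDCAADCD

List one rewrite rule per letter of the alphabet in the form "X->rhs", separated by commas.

  step 2 ⇒ step 3: ADBADBBCDBCD ⇒ B·CD·CA·B·CD·CA·CA·AD·CD·CA·AD·CD
    A ↦ B
    B ↦ CA
    C ↦ AD
    D ↦ CD

A->B, B->CA, C->AD, D->CD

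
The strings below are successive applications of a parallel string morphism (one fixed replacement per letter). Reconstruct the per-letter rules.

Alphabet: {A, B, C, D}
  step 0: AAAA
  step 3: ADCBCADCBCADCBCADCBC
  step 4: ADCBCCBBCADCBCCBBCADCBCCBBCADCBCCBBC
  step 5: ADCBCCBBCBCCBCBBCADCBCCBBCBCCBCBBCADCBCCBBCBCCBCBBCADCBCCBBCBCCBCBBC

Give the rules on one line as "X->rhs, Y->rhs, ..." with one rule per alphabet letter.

  step 4 ⇒ step 5: ADCBCCBBCADCBCCBBCADCBCCBBCADCBCCBBC ⇒ AD·C·BC·CB·BC·BC·CB·CB·BC·AD·C·BC·CB·BC·BC·CB·CB·BC·AD·C·BC·CB·BC·BC·CB·CB·BC·AD·C·BC·CB·BC·BC·CB·CB·BC
    A ↦ AD
    B ↦ CB
    C ↦ BC
    D ↦ C

A->AD, B->CB, C->BC, D->C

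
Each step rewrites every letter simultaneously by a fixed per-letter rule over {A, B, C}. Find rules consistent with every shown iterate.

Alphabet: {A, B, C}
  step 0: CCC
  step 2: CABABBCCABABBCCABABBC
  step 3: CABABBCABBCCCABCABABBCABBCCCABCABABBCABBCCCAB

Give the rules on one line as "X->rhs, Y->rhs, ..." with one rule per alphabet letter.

  step 2 ⇒ step 3: CABABBCCABABBCCABABBC ⇒ CAB·ABB·C·ABB·C·C·CAB·CAB·ABB·C·ABB·C·C·CAB·CAB·ABB·C·ABB·C·C·CAB
    A ↦ ABB
    B ↦ C
    C ↦ CAB

A->ABB, B->C, C->CAB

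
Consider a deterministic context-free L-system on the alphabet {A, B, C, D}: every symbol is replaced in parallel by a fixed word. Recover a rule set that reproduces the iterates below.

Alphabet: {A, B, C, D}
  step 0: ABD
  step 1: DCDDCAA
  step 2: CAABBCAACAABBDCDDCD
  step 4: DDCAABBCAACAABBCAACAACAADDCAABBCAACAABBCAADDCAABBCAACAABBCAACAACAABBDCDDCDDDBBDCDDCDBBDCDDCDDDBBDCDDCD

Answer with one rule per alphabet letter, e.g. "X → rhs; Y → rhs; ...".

  step 1 ⇒ step 2: DCDDCAA ⇒ CAA·BB·CAA·CAA·BB·DCD·DCD
    A ↦ DCD
    C ↦ BB
    D ↦ CAA
  step 0 ⇒ step 1: ABD ⇒ DCD·D·CAA
    B ↦ D

A->DCD, B->D, C->BB, D->CAA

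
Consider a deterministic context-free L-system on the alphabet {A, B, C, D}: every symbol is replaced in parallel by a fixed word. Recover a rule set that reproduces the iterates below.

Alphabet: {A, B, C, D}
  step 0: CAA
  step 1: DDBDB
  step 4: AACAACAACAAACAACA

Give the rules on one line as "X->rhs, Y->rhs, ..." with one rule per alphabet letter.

A->DB, B->AC, C->D, D->A

  step 0 ⇒ step 1: CAA ⇒ D·DB·DB
    A ↦ DB
    C ↦ D
    B ↦ AC  (constrained at step 1)
    D ↦ A  (constrained at step 1)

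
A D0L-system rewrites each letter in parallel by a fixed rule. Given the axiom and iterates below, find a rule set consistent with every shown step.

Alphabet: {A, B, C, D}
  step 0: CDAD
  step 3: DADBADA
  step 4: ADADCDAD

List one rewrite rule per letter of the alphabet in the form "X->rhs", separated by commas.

A->D, B->DC, C->DB, D->A

  step 3 ⇒ step 4: DADBADA ⇒ A·D·A·DC·D·A·D
    A ↦ D
    B ↦ DC
    D ↦ A
    C ↦ DB  (constrained at step 0)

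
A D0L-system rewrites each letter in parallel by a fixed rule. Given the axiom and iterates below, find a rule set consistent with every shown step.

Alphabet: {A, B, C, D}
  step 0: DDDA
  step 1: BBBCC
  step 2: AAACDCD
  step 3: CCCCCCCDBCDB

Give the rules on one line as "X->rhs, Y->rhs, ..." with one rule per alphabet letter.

  step 2 ⇒ step 3: AAACDCD ⇒ CC·CC·CC·CD·B·CD·B
    A ↦ CC
    C ↦ CD
    D ↦ B
  step 1 ⇒ step 2: BBBCC ⇒ A·A·A·CD·CD
    B ↦ A

A->CC, B->A, C->CD, D->B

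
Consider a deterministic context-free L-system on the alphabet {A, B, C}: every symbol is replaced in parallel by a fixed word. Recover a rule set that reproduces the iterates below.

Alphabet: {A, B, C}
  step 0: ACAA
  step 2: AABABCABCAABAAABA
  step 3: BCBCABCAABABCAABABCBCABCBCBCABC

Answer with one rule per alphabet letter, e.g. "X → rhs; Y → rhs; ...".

  step 2 ⇒ step 3: AABABCABCAABAAABA ⇒ BC·BC·A·BC·A·ABA·BC·A·ABA·BC·BC·A·BC·BC·BC·A·BC
    A ↦ BC
    B ↦ A
    C ↦ ABA

A->BC, B->A, C->ABA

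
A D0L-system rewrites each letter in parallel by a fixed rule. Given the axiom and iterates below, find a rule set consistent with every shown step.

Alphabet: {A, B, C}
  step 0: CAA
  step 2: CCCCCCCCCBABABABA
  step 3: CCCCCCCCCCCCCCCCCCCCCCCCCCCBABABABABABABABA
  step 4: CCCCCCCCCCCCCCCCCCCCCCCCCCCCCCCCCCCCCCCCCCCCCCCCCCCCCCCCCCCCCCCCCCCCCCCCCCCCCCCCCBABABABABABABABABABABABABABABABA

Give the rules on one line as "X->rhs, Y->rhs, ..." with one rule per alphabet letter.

A->BA, B->BA, C->CCC

  step 3 ⇒ step 4: CCCCCCCCCCCCCCCCCCCCCCCCCCCBABABABABABABABA ⇒ CCC·CCC·CCC·CCC·CCC·CCC·CCC·CCC·CCC·CCC·CCC·CCC·CCC·CCC·CCC·CCC·CCC·CCC·CCC·CCC·CCC·CCC·CCC·CCC·CCC·CCC·CCC·BA·BA·BA·BA·BA·BA·BA·BA·BA·BA·BA·BA·BA·BA·BA·BA
    A ↦ BA
    B ↦ BA
    C ↦ CCC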